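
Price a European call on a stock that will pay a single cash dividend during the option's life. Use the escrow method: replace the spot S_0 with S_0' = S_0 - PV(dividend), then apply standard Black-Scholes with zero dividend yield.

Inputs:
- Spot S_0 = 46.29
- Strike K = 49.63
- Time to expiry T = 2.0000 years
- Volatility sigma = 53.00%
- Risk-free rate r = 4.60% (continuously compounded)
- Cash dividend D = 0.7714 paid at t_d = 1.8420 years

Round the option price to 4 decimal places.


Answer: Price = 13.4288

Derivation:
PV(D) = D * exp(-r * t_d) = 0.7714 * 0.91875848 = 0.70873029
S_0' = S_0 - PV(D) = 46.2900 - 0.70873029 = 45.58126971
d1 = (ln(S_0'/K) + (r + sigma^2/2)*T) / (sigma*sqrt(T)) = 0.38397418
d2 = d1 - sigma*sqrt(T) = -0.36555901
exp(-rT) = 0.91210515
N(d1) = 0.64950121; N(d2) = 0.35734708
C = S_0' * N(d1) - K * exp(-rT) * N(d2) = 45.58126971 * 0.64950121 - 49.6300 * 0.91210515 * 0.35734708 = 13.4288


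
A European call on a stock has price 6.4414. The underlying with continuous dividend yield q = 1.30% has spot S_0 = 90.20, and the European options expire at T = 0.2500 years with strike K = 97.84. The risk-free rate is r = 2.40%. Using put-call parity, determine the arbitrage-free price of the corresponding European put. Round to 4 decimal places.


Put-call parity: C - P = S_0 * exp(-qT) - K * exp(-rT).
S_0 * exp(-qT) = 90.2000 * 0.99675528 = 89.90732585
K * exp(-rT) = 97.8400 * 0.99401796 = 97.25471760
P = C - S*exp(-qT) + K*exp(-rT)
P = 6.4414 - 89.90732585 + 97.25471760 = 13.7888

Answer: Put price = 13.7888


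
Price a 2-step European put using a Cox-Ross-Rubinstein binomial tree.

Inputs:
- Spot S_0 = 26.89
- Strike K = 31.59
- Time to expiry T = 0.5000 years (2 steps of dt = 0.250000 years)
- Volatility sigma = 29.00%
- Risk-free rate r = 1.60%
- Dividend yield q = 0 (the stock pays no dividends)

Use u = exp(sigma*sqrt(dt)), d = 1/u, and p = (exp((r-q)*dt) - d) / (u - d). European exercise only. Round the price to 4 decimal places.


dt = T/N = 0.250000
u = exp(sigma*sqrt(dt)) = 1.156040; d = 1/u = 0.865022
p = (exp((r-q)*dt) - d) / (u - d) = 0.477586
Discount per step: exp(-r*dt) = 0.996008
Stock lattice S(k, i) with i counting down-moves:
  k=0: S(0,0) = 26.8900
  k=1: S(1,0) = 31.0859; S(1,1) = 23.2604
  k=2: S(2,0) = 35.9365; S(2,1) = 26.8900; S(2,2) = 20.1208
Terminal payoffs V(N, i) = max(K - S_T, 0):
  V(2,0) = 0.000000; V(2,1) = 4.700000; V(2,2) = 11.469193
Backward induction: V(k, i) = exp(-r*dt) * [p * V(k+1, i) + (1-p) * V(k+1, i+1)].
  V(1,0) = exp(-r*dt) * [p*0.000000 + (1-p)*4.700000] = 2.445545
  V(1,1) = exp(-r*dt) * [p*4.700000 + (1-p)*11.469193] = 8.203443
  V(0,0) = exp(-r*dt) * [p*2.445545 + (1-p)*8.203443] = 5.431782

Answer: Price = V(0,0) = 5.4318


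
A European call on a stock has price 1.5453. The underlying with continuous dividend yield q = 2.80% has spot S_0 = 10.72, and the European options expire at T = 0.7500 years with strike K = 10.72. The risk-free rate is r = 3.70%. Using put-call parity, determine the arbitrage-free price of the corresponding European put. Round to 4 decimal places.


Put-call parity: C - P = S_0 * exp(-qT) - K * exp(-rT).
S_0 * exp(-qT) = 10.7200 * 0.97921896 = 10.49722730
K * exp(-rT) = 10.7200 * 0.97263149 = 10.42660962
P = C - S*exp(-qT) + K*exp(-rT)
P = 1.5453 - 10.49722730 + 10.42660962 = 1.4747

Answer: Put price = 1.4747


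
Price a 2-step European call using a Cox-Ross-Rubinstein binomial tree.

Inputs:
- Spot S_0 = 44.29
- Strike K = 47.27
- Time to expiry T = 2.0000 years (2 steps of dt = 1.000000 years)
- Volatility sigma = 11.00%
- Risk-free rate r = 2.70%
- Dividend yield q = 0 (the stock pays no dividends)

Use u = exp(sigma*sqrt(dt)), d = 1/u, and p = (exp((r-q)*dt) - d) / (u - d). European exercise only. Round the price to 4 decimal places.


Answer: Price = V(0,0) = 2.6710

Derivation:
dt = T/N = 1.000000
u = exp(sigma*sqrt(dt)) = 1.116278; d = 1/u = 0.895834
p = (exp((r-q)*dt) - d) / (u - d) = 0.596676
Discount per step: exp(-r*dt) = 0.973361
Stock lattice S(k, i) with i counting down-moves:
  k=0: S(0,0) = 44.2900
  k=1: S(1,0) = 49.4400; S(1,1) = 39.6765
  k=2: S(2,0) = 55.1887; S(2,1) = 44.2900; S(2,2) = 35.5436
Terminal payoffs V(N, i) = max(S_T - K, 0):
  V(2,0) = 7.918738; V(2,1) = 0.000000; V(2,2) = 0.000000
Backward induction: V(k, i) = exp(-r*dt) * [p * V(k+1, i) + (1-p) * V(k+1, i+1)].
  V(1,0) = exp(-r*dt) * [p*7.918738 + (1-p)*0.000000] = 4.599057
  V(1,1) = exp(-r*dt) * [p*0.000000 + (1-p)*0.000000] = 0.000000
  V(0,0) = exp(-r*dt) * [p*4.599057 + (1-p)*0.000000] = 2.671048


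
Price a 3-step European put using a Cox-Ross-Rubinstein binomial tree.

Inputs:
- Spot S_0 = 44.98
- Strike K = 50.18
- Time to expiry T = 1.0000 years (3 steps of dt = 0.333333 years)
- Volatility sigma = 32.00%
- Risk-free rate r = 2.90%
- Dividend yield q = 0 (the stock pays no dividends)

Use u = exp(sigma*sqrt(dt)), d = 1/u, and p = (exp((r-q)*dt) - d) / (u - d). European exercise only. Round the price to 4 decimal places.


Answer: Price = V(0,0) = 8.1591

Derivation:
dt = T/N = 0.333333
u = exp(sigma*sqrt(dt)) = 1.202920; d = 1/u = 0.831310
p = (exp((r-q)*dt) - d) / (u - d) = 0.480082
Discount per step: exp(-r*dt) = 0.990380
Stock lattice S(k, i) with i counting down-moves:
  k=0: S(0,0) = 44.9800
  k=1: S(1,0) = 54.1073; S(1,1) = 37.3923
  k=2: S(2,0) = 65.0868; S(2,1) = 44.9800; S(2,2) = 31.0846
  k=3: S(3,0) = 78.2943; S(3,1) = 54.1073; S(3,2) = 37.3923; S(3,3) = 25.8410
Terminal payoffs V(N, i) = max(K - S_T, 0):
  V(3,0) = 0.000000; V(3,1) = 0.000000; V(3,2) = 12.787660; V(3,3) = 24.339018
Backward induction: V(k, i) = exp(-r*dt) * [p * V(k+1, i) + (1-p) * V(k+1, i+1)].
  V(2,0) = exp(-r*dt) * [p*0.000000 + (1-p)*0.000000] = 0.000000
  V(2,1) = exp(-r*dt) * [p*0.000000 + (1-p)*12.787660] = 6.584575
  V(2,2) = exp(-r*dt) * [p*12.787660 + (1-p)*24.339018] = 18.612625
  V(1,0) = exp(-r*dt) * [p*0.000000 + (1-p)*6.584575] = 3.390505
  V(1,1) = exp(-r*dt) * [p*6.584575 + (1-p)*18.612625] = 12.714670
  V(0,0) = exp(-r*dt) * [p*3.390505 + (1-p)*12.714670] = 8.159053


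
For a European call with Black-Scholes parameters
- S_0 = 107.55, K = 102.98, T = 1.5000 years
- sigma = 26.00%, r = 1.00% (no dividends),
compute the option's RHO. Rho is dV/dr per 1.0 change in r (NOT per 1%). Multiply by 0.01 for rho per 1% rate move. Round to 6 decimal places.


d1 = 0.3426806665; d2 = 0.0242469999
phi(d1) = 0.3761927805; exp(-qT) = 1.0000000000; exp(-rT) = 0.9851119396
N(d2) = 0.5096722057
Rho = K*T*exp(-rT)*N(d2) = 102.9800 * 1.5000 * 0.9851119396 * 0.5096722057 = 77.556943

Answer: Rho = 77.556943


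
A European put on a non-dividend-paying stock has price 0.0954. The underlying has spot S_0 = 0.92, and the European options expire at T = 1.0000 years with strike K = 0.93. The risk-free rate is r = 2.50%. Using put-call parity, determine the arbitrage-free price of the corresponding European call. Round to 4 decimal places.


Put-call parity: C - P = S_0 * exp(-qT) - K * exp(-rT).
S_0 * exp(-qT) = 0.9200 * 1.00000000 = 0.92000000
K * exp(-rT) = 0.9300 * 0.97530991 = 0.90703822
C = P + S*exp(-qT) - K*exp(-rT)
C = 0.0954 + 0.92000000 - 0.90703822 = 0.1084

Answer: Call price = 0.1084


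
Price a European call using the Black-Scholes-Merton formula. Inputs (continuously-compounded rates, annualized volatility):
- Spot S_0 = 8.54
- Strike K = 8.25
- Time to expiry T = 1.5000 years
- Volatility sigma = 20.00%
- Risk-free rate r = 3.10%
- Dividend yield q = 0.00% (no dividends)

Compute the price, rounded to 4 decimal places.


d1 = (ln(S/K) + (r - q + 0.5*sigma^2) * T) / (sigma * sqrt(T)) = 0.45335078
d2 = d1 - sigma * sqrt(T) = 0.20840180
exp(-rT) = 0.95456456; exp(-qT) = 1.00000000
C = S_0 * exp(-qT) * N(d1) - K * exp(-rT) * N(d2)
N(d1) = 0.67485191; N(d2) = 0.58254237
C = 8.5400 * 1.00000000 * 0.67485191 - 8.2500 * 0.95456456 * 0.58254237 = 1.1756

Answer: Price = 1.1756


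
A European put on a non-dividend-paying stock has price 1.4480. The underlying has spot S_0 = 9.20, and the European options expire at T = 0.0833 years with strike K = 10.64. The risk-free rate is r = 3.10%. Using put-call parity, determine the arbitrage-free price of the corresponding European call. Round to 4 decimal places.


Answer: Call price = 0.0354

Derivation:
Put-call parity: C - P = S_0 * exp(-qT) - K * exp(-rT).
S_0 * exp(-qT) = 9.2000 * 1.00000000 = 9.20000000
K * exp(-rT) = 10.6400 * 0.99742103 = 10.61255977
C = P + S*exp(-qT) - K*exp(-rT)
C = 1.4480 + 9.20000000 - 10.61255977 = 0.0354


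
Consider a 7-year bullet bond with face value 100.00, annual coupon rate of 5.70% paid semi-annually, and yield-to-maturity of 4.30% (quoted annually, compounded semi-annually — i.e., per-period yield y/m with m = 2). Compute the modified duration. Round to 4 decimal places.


Answer: Modified duration = 5.7973

Derivation:
Coupon per period c = face * coupon_rate / m = 2.850000
Periods per year m = 2; per-period yield y/m = 0.021500
Number of cashflows N = 14
Cashflows (t years, CF_t, discount factor 1/(1+y/m)^(m*t), PV):
  t = 0.5000: CF_t = 2.850000, DF = 0.978953, PV = 2.790015
  t = 1.0000: CF_t = 2.850000, DF = 0.958348, PV = 2.731292
  t = 1.5000: CF_t = 2.850000, DF = 0.938177, PV = 2.673805
  t = 2.0000: CF_t = 2.850000, DF = 0.918431, PV = 2.617528
  t = 2.5000: CF_t = 2.850000, DF = 0.899100, PV = 2.562436
  t = 3.0000: CF_t = 2.850000, DF = 0.880177, PV = 2.508503
  t = 3.5000: CF_t = 2.850000, DF = 0.861651, PV = 2.455705
  t = 4.0000: CF_t = 2.850000, DF = 0.843515, PV = 2.404019
  t = 4.5000: CF_t = 2.850000, DF = 0.825762, PV = 2.353420
  t = 5.0000: CF_t = 2.850000, DF = 0.808381, PV = 2.303887
  t = 5.5000: CF_t = 2.850000, DF = 0.791367, PV = 2.255396
  t = 6.0000: CF_t = 2.850000, DF = 0.774711, PV = 2.207925
  t = 6.5000: CF_t = 2.850000, DF = 0.758405, PV = 2.161454
  t = 7.0000: CF_t = 102.850000, DF = 0.742442, PV = 76.360208
Price P = sum_t PV_t = 108.385594
First compute Macaulay numerator sum_t t * PV_t:
  t * PV_t at t = 0.5000: 1.395007
  t * PV_t at t = 1.0000: 2.731292
  t * PV_t at t = 1.5000: 4.010708
  t * PV_t at t = 2.0000: 5.235056
  t * PV_t at t = 2.5000: 6.406090
  t * PV_t at t = 3.0000: 7.525509
  t * PV_t at t = 3.5000: 8.594969
  t * PV_t at t = 4.0000: 9.616076
  t * PV_t at t = 4.5000: 10.590392
  t * PV_t at t = 5.0000: 11.519434
  t * PV_t at t = 5.5000: 12.404677
  t * PV_t at t = 6.0000: 13.247553
  t * PV_t at t = 6.5000: 14.049452
  t * PV_t at t = 7.0000: 534.521456
Macaulay duration D = 641.847671 / 108.385594 = 5.921891
Modified duration = D / (1 + y/m) = 5.921891 / (1 + 0.021500) = 5.797250


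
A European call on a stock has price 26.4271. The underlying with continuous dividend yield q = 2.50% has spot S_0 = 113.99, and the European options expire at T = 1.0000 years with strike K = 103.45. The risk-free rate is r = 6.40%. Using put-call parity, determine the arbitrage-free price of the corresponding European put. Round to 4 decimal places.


Put-call parity: C - P = S_0 * exp(-qT) - K * exp(-rT).
S_0 * exp(-qT) = 113.9900 * 0.97530991 = 111.17557687
K * exp(-rT) = 103.4500 * 0.93800500 = 97.03661720
P = C - S*exp(-qT) + K*exp(-rT)
P = 26.4271 - 111.17557687 + 97.03661720 = 12.2881

Answer: Put price = 12.2881


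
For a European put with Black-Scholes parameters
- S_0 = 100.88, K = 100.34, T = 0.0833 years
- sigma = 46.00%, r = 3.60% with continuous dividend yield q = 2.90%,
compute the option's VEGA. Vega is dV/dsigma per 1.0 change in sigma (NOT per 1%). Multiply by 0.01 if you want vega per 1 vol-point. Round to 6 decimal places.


Answer: Vega = 11.516045

Derivation:
d1 = 0.1112011726; d2 = -0.0215628286
phi(d1) = 0.3964832896; exp(-qT) = 0.9975872155; exp(-rT) = 0.9970056919
Vega = S * exp(-qT) * phi(d1) * sqrt(T) = 100.8800 * 0.9975872155 * 0.3964832896 * 0.2886173938 = 11.516045


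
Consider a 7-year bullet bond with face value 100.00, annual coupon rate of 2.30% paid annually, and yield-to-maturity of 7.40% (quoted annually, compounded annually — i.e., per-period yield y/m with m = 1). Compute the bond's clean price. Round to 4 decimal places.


Answer: Price = 72.8938

Derivation:
Coupon per period c = face * coupon_rate / m = 2.300000
Periods per year m = 1; per-period yield y/m = 0.074000
Number of cashflows N = 7
Cashflows (t years, CF_t, discount factor 1/(1+y/m)^(m*t), PV):
  t = 1.0000: CF_t = 2.300000, DF = 0.931099, PV = 2.141527
  t = 2.0000: CF_t = 2.300000, DF = 0.866945, PV = 1.993973
  t = 3.0000: CF_t = 2.300000, DF = 0.807211, PV = 1.856586
  t = 4.0000: CF_t = 2.300000, DF = 0.751593, PV = 1.728664
  t = 5.0000: CF_t = 2.300000, DF = 0.699808, PV = 1.609557
  t = 6.0000: CF_t = 2.300000, DF = 0.651590, PV = 1.498657
  t = 7.0000: CF_t = 102.300000, DF = 0.606694, PV = 62.064843
Price P = sum_t PV_t = 72.893807


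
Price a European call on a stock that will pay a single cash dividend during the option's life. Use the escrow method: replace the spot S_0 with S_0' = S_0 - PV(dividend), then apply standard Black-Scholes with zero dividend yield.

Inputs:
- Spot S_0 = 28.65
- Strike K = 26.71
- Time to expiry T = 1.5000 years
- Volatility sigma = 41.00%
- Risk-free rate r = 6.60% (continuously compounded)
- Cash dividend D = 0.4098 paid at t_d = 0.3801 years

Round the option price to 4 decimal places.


PV(D) = D * exp(-r * t_d) = 0.4098 * 0.97522545 = 0.39964739
S_0' = S_0 - PV(D) = 28.6500 - 0.39964739 = 28.25035261
d1 = (ln(S_0'/K) + (r + sigma^2/2)*T) / (sigma*sqrt(T)) = 0.55988348
d2 = d1 - sigma*sqrt(T) = 0.05773808
exp(-rT) = 0.90574271
N(d1) = 0.71222054; N(d2) = 0.52302137
C = S_0' * N(d1) - K * exp(-rT) * N(d2) = 28.25035261 * 0.71222054 - 26.7100 * 0.90574271 * 0.52302137 = 7.4673

Answer: Price = 7.4673


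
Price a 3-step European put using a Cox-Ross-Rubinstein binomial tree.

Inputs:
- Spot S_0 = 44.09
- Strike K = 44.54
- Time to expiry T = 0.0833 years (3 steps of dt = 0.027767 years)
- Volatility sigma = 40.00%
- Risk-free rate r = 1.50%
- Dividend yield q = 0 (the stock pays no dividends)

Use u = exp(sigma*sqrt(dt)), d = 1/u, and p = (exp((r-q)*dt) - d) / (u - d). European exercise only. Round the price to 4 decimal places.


dt = T/N = 0.027767
u = exp(sigma*sqrt(dt)) = 1.068925; d = 1/u = 0.935519
p = (exp((r-q)*dt) - d) / (u - d) = 0.486466
Discount per step: exp(-r*dt) = 0.999584
Stock lattice S(k, i) with i counting down-moves:
  k=0: S(0,0) = 44.0900
  k=1: S(1,0) = 47.1289; S(1,1) = 41.2471
  k=2: S(2,0) = 50.3772; S(2,1) = 44.0900; S(2,2) = 38.5874
  k=3: S(3,0) = 53.8495; S(3,1) = 47.1289; S(3,2) = 41.2471; S(3,3) = 36.0993
Terminal payoffs V(N, i) = max(K - S_T, 0):
  V(3,0) = 0.000000; V(3,1) = 0.000000; V(3,2) = 3.292947; V(3,3) = 8.440717
Backward induction: V(k, i) = exp(-r*dt) * [p * V(k+1, i) + (1-p) * V(k+1, i+1)].
  V(2,0) = exp(-r*dt) * [p*0.000000 + (1-p)*0.000000] = 0.000000
  V(2,1) = exp(-r*dt) * [p*0.000000 + (1-p)*3.292947] = 1.690338
  V(2,2) = exp(-r*dt) * [p*3.292947 + (1-p)*8.440717] = 5.934032
  V(1,0) = exp(-r*dt) * [p*0.000000 + (1-p)*1.690338] = 0.867685
  V(1,1) = exp(-r*dt) * [p*1.690338 + (1-p)*5.934032] = 3.868010
  V(0,0) = exp(-r*dt) * [p*0.867685 + (1-p)*3.868010] = 2.407452

Answer: Price = V(0,0) = 2.4075


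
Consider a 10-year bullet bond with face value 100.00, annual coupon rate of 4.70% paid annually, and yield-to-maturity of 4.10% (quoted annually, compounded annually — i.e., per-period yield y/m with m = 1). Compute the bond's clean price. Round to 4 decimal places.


Answer: Price = 104.8424

Derivation:
Coupon per period c = face * coupon_rate / m = 4.700000
Periods per year m = 1; per-period yield y/m = 0.041000
Number of cashflows N = 10
Cashflows (t years, CF_t, discount factor 1/(1+y/m)^(m*t), PV):
  t = 1.0000: CF_t = 4.700000, DF = 0.960615, PV = 4.514890
  t = 2.0000: CF_t = 4.700000, DF = 0.922781, PV = 4.337070
  t = 3.0000: CF_t = 4.700000, DF = 0.886437, PV = 4.166253
  t = 4.0000: CF_t = 4.700000, DF = 0.851524, PV = 4.002165
  t = 5.0000: CF_t = 4.700000, DF = 0.817987, PV = 3.844538
  t = 6.0000: CF_t = 4.700000, DF = 0.785770, PV = 3.693121
  t = 7.0000: CF_t = 4.700000, DF = 0.754823, PV = 3.547666
  t = 8.0000: CF_t = 4.700000, DF = 0.725094, PV = 3.407941
  t = 9.0000: CF_t = 4.700000, DF = 0.696536, PV = 3.273718
  t = 10.0000: CF_t = 104.700000, DF = 0.669103, PV = 70.055040
Price P = sum_t PV_t = 104.842401


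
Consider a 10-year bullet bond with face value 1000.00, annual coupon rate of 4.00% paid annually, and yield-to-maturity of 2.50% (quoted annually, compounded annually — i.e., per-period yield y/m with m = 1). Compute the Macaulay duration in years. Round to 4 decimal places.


Answer: Macaulay duration = 8.5445 years

Derivation:
Coupon per period c = face * coupon_rate / m = 40.000000
Periods per year m = 1; per-period yield y/m = 0.025000
Number of cashflows N = 10
Cashflows (t years, CF_t, discount factor 1/(1+y/m)^(m*t), PV):
  t = 1.0000: CF_t = 40.000000, DF = 0.975610, PV = 39.024390
  t = 2.0000: CF_t = 40.000000, DF = 0.951814, PV = 38.072576
  t = 3.0000: CF_t = 40.000000, DF = 0.928599, PV = 37.143976
  t = 4.0000: CF_t = 40.000000, DF = 0.905951, PV = 36.238026
  t = 5.0000: CF_t = 40.000000, DF = 0.883854, PV = 35.354172
  t = 6.0000: CF_t = 40.000000, DF = 0.862297, PV = 34.491875
  t = 7.0000: CF_t = 40.000000, DF = 0.841265, PV = 33.650609
  t = 8.0000: CF_t = 40.000000, DF = 0.820747, PV = 32.829863
  t = 9.0000: CF_t = 40.000000, DF = 0.800728, PV = 32.029134
  t = 10.0000: CF_t = 1040.000000, DF = 0.781198, PV = 812.446338
Price P = sum_t PV_t = 1131.280959
Macaulay numerator sum_t t * PV_t:
  t * PV_t at t = 1.0000: 39.024390
  t * PV_t at t = 2.0000: 76.145152
  t * PV_t at t = 3.0000: 111.431929
  t * PV_t at t = 4.0000: 144.952103
  t * PV_t at t = 5.0000: 176.770858
  t * PV_t at t = 6.0000: 206.951248
  t * PV_t at t = 7.0000: 235.554266
  t * PV_t at t = 8.0000: 262.638903
  t * PV_t at t = 9.0000: 288.262210
  t * PV_t at t = 10.0000: 8124.463378
Macaulay duration D = (sum_t t * PV_t) / P = 9666.194436 / 1131.280959 = 8.544468


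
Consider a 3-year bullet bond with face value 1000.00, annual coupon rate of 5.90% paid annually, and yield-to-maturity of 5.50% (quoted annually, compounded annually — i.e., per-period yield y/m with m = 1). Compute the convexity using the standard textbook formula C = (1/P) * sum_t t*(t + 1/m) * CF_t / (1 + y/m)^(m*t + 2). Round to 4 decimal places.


Answer: Convexity = 10.0016

Derivation:
Coupon per period c = face * coupon_rate / m = 59.000000
Periods per year m = 1; per-period yield y/m = 0.055000
Number of cashflows N = 3
Cashflows (t years, CF_t, discount factor 1/(1+y/m)^(m*t), PV):
  t = 1.0000: CF_t = 59.000000, DF = 0.947867, PV = 55.924171
  t = 2.0000: CF_t = 59.000000, DF = 0.898452, PV = 53.008693
  t = 3.0000: CF_t = 1059.000000, DF = 0.851614, PV = 901.858870
Price P = sum_t PV_t = 1010.791734
Convexity numerator sum_t t*(t + 1/m) * CF_t / (1+y/m)^(m*t + 2):
  t = 1.0000: term = 100.490412
  t = 2.0000: term = 285.754727
  t = 3.0000: term = 9723.327369
Convexity = (1/P) * sum = 10109.572508 / 1010.791734 = 10.001638


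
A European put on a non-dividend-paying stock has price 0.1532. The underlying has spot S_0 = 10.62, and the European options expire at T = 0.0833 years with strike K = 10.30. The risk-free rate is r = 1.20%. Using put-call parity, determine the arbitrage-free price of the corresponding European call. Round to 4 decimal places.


Put-call parity: C - P = S_0 * exp(-qT) - K * exp(-rT).
S_0 * exp(-qT) = 10.6200 * 1.00000000 = 10.62000000
K * exp(-rT) = 10.3000 * 0.99900090 = 10.28970926
C = P + S*exp(-qT) - K*exp(-rT)
C = 0.1532 + 10.62000000 - 10.28970926 = 0.4835

Answer: Call price = 0.4835


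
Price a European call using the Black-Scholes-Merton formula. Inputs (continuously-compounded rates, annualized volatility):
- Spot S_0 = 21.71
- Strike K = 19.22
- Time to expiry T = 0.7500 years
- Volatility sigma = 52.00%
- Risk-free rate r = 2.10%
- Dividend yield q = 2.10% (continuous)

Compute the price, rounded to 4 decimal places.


d1 = (ln(S/K) + (r - q + 0.5*sigma^2) * T) / (sigma * sqrt(T)) = 0.49568092
d2 = d1 - sigma * sqrt(T) = 0.04534771
exp(-rT) = 0.98437338; exp(-qT) = 0.98437338
C = S_0 * exp(-qT) * N(d1) - K * exp(-rT) * N(d2)
N(d1) = 0.68994023; N(d2) = 0.51808492
C = 21.7100 * 0.98437338 * 0.68994023 - 19.2200 * 0.98437338 * 0.51808492 = 4.9425

Answer: Price = 4.9425


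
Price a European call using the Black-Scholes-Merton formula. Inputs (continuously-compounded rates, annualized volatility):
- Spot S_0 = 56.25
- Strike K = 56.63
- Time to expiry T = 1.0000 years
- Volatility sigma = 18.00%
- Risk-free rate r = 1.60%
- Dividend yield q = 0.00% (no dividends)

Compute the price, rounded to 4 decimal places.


Answer: Price = 4.2800

Derivation:
d1 = (ln(S/K) + (r - q + 0.5*sigma^2) * T) / (sigma * sqrt(T)) = 0.14148423
d2 = d1 - sigma * sqrt(T) = -0.03851577
exp(-rT) = 0.98412732; exp(-qT) = 1.00000000
C = S_0 * exp(-qT) * N(d1) - K * exp(-rT) * N(d2)
N(d1) = 0.55625629; N(d2) = 0.48463823
C = 56.2500 * 1.00000000 * 0.55625629 - 56.6300 * 0.98412732 * 0.48463823 = 4.2800


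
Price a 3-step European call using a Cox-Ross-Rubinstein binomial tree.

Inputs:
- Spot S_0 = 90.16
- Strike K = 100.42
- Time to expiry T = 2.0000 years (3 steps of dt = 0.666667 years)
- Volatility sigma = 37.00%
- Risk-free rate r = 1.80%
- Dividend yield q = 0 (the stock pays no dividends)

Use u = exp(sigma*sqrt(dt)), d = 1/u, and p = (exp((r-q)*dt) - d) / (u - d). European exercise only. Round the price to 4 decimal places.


Answer: Price = V(0,0) = 17.2598

Derivation:
dt = T/N = 0.666667
u = exp(sigma*sqrt(dt)) = 1.352702; d = 1/u = 0.739261
p = (exp((r-q)*dt) - d) / (u - d) = 0.444723
Discount per step: exp(-r*dt) = 0.988072
Stock lattice S(k, i) with i counting down-moves:
  k=0: S(0,0) = 90.1600
  k=1: S(1,0) = 121.9596; S(1,1) = 66.6518
  k=2: S(2,0) = 164.9749; S(2,1) = 90.1600; S(2,2) = 49.2731
  k=3: S(3,0) = 223.1618; S(3,1) = 121.9596; S(3,2) = 66.6518; S(3,3) = 36.4257
Terminal payoffs V(N, i) = max(S_T - K, 0):
  V(3,0) = 122.741801; V(3,1) = 21.539571; V(3,2) = 0.000000; V(3,3) = 0.000000
Backward induction: V(k, i) = exp(-r*dt) * [p * V(k+1, i) + (1-p) * V(k+1, i+1)].
  V(2,0) = exp(-r*dt) * [p*122.741801 + (1-p)*21.539571] = 65.752738
  V(2,1) = exp(-r*dt) * [p*21.539571 + (1-p)*0.000000] = 9.464879
  V(2,2) = exp(-r*dt) * [p*0.000000 + (1-p)*0.000000] = 0.000000
  V(1,0) = exp(-r*dt) * [p*65.752738 + (1-p)*9.464879] = 34.085886
  V(1,1) = exp(-r*dt) * [p*9.464879 + (1-p)*0.000000] = 4.159040
  V(0,0) = exp(-r*dt) * [p*34.085886 + (1-p)*4.159040] = 17.259829


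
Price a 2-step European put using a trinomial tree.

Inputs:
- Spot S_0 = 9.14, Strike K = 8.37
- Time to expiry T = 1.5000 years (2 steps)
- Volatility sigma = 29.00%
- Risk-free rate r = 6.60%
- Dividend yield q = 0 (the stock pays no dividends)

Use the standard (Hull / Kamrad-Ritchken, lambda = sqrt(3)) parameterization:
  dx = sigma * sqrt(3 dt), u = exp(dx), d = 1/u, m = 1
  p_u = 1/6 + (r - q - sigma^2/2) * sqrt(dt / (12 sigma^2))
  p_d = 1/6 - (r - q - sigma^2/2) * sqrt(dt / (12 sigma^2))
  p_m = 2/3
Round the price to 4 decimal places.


Answer: Price = V(0,0) = 0.5204

Derivation:
dt = T/N = 0.750000; dx = sigma*sqrt(3*dt) = 0.435000
u = exp(dx) = 1.544963; d = 1/u = 0.647265
p_u = 0.187313, p_m = 0.666667, p_d = 0.146020
Discount per step: exp(-r*dt) = 0.951705
Stock lattice S(k, j) with j the centered position index:
  k=0: S(0,+0) = 9.1400
  k=1: S(1,-1) = 5.9160; S(1,+0) = 9.1400; S(1,+1) = 14.1210
  k=2: S(2,-2) = 3.8292; S(2,-1) = 5.9160; S(2,+0) = 9.1400; S(2,+1) = 14.1210; S(2,+2) = 21.8164
Terminal payoffs V(N, j) = max(K - S_T, 0):
  V(2,-2) = 4.540783; V(2,-1) = 2.454001; V(2,+0) = 0.000000; V(2,+1) = 0.000000; V(2,+2) = 0.000000
Backward induction: V(k, j) = exp(-r*dt) * [p_u * V(k+1, j+1) + p_m * V(k+1, j) + p_d * V(k+1, j-1)]
  V(1,-1) = exp(-r*dt) * [p_u*0.000000 + p_m*2.454001 + p_d*4.540783] = 2.188014
  V(1,+0) = exp(-r*dt) * [p_u*0.000000 + p_m*0.000000 + p_d*2.454001] = 0.341028
  V(1,+1) = exp(-r*dt) * [p_u*0.000000 + p_m*0.000000 + p_d*0.000000] = 0.000000
  V(0,+0) = exp(-r*dt) * [p_u*0.000000 + p_m*0.341028 + p_d*2.188014] = 0.520436


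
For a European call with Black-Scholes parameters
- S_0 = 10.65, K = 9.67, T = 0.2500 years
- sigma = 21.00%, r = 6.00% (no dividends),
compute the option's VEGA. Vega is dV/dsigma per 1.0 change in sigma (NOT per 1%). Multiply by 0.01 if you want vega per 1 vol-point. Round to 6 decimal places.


d1 = 1.1147055494; d2 = 1.0097055494
phi(d1) = 0.2143333503; exp(-qT) = 1.0000000000; exp(-rT) = 0.9851119396
Vega = S * exp(-qT) * phi(d1) * sqrt(T) = 10.6500 * 1.0000000000 * 0.2143333503 * 0.5000000000 = 1.141325

Answer: Vega = 1.141325


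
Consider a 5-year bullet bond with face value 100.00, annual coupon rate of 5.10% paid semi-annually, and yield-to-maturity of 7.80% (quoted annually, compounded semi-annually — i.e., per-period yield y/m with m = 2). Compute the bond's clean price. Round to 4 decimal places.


Answer: Price = 88.9956

Derivation:
Coupon per period c = face * coupon_rate / m = 2.550000
Periods per year m = 2; per-period yield y/m = 0.039000
Number of cashflows N = 10
Cashflows (t years, CF_t, discount factor 1/(1+y/m)^(m*t), PV):
  t = 0.5000: CF_t = 2.550000, DF = 0.962464, PV = 2.454283
  t = 1.0000: CF_t = 2.550000, DF = 0.926337, PV = 2.362159
  t = 1.5000: CF_t = 2.550000, DF = 0.891566, PV = 2.273493
  t = 2.0000: CF_t = 2.550000, DF = 0.858100, PV = 2.188155
  t = 2.5000: CF_t = 2.550000, DF = 0.825890, PV = 2.106020
  t = 3.0000: CF_t = 2.550000, DF = 0.794889, PV = 2.026968
  t = 3.5000: CF_t = 2.550000, DF = 0.765052, PV = 1.950884
  t = 4.0000: CF_t = 2.550000, DF = 0.736335, PV = 1.877655
  t = 4.5000: CF_t = 2.550000, DF = 0.708696, PV = 1.807175
  t = 5.0000: CF_t = 102.550000, DF = 0.682094, PV = 69.948787
Price P = sum_t PV_t = 88.995578


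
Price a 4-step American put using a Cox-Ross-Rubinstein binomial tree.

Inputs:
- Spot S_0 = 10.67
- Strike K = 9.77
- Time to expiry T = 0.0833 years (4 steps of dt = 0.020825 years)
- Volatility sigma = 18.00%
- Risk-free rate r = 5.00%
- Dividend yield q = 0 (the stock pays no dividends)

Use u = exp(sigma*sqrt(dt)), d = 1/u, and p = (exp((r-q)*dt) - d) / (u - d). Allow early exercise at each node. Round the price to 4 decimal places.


Answer: Price = V(0,0) = 0.0085

Derivation:
dt = T/N = 0.020825
u = exp(sigma*sqrt(dt)) = 1.026316; d = 1/u = 0.974359
p = (exp((r-q)*dt) - d) / (u - d) = 0.513558
Discount per step: exp(-r*dt) = 0.998959
Stock lattice S(k, i) with i counting down-moves:
  k=0: S(0,0) = 10.6700
  k=1: S(1,0) = 10.9508; S(1,1) = 10.3964
  k=2: S(2,0) = 11.2390; S(2,1) = 10.6700; S(2,2) = 10.1298
  k=3: S(3,0) = 11.5347; S(3,1) = 10.9508; S(3,2) = 10.3964; S(3,3) = 9.8701
  k=4: S(4,0) = 11.8383; S(4,1) = 11.2390; S(4,2) = 10.6700; S(4,3) = 10.1298; S(4,4) = 9.6170
Terminal payoffs V(N, i) = max(K - S_T, 0):
  V(4,0) = 0.000000; V(4,1) = 0.000000; V(4,2) = 0.000000; V(4,3) = 0.000000; V(4,4) = 0.152986
Backward induction: V(k, i) = exp(-r*dt) * [p * V(k+1, i) + (1-p) * V(k+1, i+1)]; then take max(V_cont, immediate exercise) for American.
  V(3,0) = exp(-r*dt) * [p*0.000000 + (1-p)*0.000000] = 0.000000; exercise = 0.000000; V(3,0) = max -> 0.000000
  V(3,1) = exp(-r*dt) * [p*0.000000 + (1-p)*0.000000] = 0.000000; exercise = 0.000000; V(3,1) = max -> 0.000000
  V(3,2) = exp(-r*dt) * [p*0.000000 + (1-p)*0.000000] = 0.000000; exercise = 0.000000; V(3,2) = max -> 0.000000
  V(3,3) = exp(-r*dt) * [p*0.000000 + (1-p)*0.152986] = 0.074342; exercise = 0.000000; V(3,3) = max -> 0.074342
  V(2,0) = exp(-r*dt) * [p*0.000000 + (1-p)*0.000000] = 0.000000; exercise = 0.000000; V(2,0) = max -> 0.000000
  V(2,1) = exp(-r*dt) * [p*0.000000 + (1-p)*0.000000] = 0.000000; exercise = 0.000000; V(2,1) = max -> 0.000000
  V(2,2) = exp(-r*dt) * [p*0.000000 + (1-p)*0.074342] = 0.036125; exercise = 0.000000; V(2,2) = max -> 0.036125
  V(1,0) = exp(-r*dt) * [p*0.000000 + (1-p)*0.000000] = 0.000000; exercise = 0.000000; V(1,0) = max -> 0.000000
  V(1,1) = exp(-r*dt) * [p*0.000000 + (1-p)*0.036125] = 0.017555; exercise = 0.000000; V(1,1) = max -> 0.017555
  V(0,0) = exp(-r*dt) * [p*0.000000 + (1-p)*0.017555] = 0.008530; exercise = 0.000000; V(0,0) = max -> 0.008530


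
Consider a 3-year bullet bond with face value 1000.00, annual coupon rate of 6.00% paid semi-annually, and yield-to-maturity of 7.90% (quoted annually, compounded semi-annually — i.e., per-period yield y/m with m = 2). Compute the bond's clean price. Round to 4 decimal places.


Answer: Price = 950.1185

Derivation:
Coupon per period c = face * coupon_rate / m = 30.000000
Periods per year m = 2; per-period yield y/m = 0.039500
Number of cashflows N = 6
Cashflows (t years, CF_t, discount factor 1/(1+y/m)^(m*t), PV):
  t = 0.5000: CF_t = 30.000000, DF = 0.962001, PV = 28.860029
  t = 1.0000: CF_t = 30.000000, DF = 0.925446, PV = 27.763376
  t = 1.5000: CF_t = 30.000000, DF = 0.890280, PV = 26.708394
  t = 2.0000: CF_t = 30.000000, DF = 0.856450, PV = 25.693501
  t = 2.5000: CF_t = 30.000000, DF = 0.823906, PV = 24.717172
  t = 3.0000: CF_t = 1030.000000, DF = 0.792598, PV = 816.376064
Price P = sum_t PV_t = 950.118535


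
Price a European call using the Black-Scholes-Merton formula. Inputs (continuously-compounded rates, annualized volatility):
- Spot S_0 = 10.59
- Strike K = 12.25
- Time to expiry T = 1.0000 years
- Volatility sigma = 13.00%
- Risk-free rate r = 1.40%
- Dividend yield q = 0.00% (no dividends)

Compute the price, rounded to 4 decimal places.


Answer: Price = 0.1195

Derivation:
d1 = (ln(S/K) + (r - q + 0.5*sigma^2) * T) / (sigma * sqrt(T)) = -0.94742906
d2 = d1 - sigma * sqrt(T) = -1.07742906
exp(-rT) = 0.98609754; exp(-qT) = 1.00000000
C = S_0 * exp(-qT) * N(d1) - K * exp(-rT) * N(d2)
N(d1) = 0.17171010; N(d2) = 0.14064431
C = 10.5900 * 1.00000000 * 0.17171010 - 12.2500 * 0.98609754 * 0.14064431 = 0.1195


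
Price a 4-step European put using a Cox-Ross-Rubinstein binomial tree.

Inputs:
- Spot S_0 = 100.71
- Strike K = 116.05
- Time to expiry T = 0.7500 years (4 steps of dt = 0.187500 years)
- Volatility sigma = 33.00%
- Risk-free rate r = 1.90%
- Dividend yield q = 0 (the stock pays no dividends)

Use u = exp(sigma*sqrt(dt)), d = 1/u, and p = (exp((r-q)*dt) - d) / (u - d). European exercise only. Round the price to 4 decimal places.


Answer: Price = V(0,0) = 20.8923

Derivation:
dt = T/N = 0.187500
u = exp(sigma*sqrt(dt)) = 1.153608; d = 1/u = 0.866846
p = (exp((r-q)*dt) - d) / (u - d) = 0.476782
Discount per step: exp(-r*dt) = 0.996444
Stock lattice S(k, i) with i counting down-moves:
  k=0: S(0,0) = 100.7100
  k=1: S(1,0) = 116.1798; S(1,1) = 87.3000
  k=2: S(2,0) = 134.0260; S(2,1) = 100.7100; S(2,2) = 75.6757
  k=3: S(3,0) = 154.6134; S(3,1) = 116.1798; S(3,2) = 87.3000; S(3,3) = 65.5991
  k=4: S(4,0) = 178.3632; S(4,1) = 134.0260; S(4,2) = 100.7100; S(4,3) = 75.6757; S(4,4) = 56.8643
Terminal payoffs V(N, i) = max(K - S_T, 0):
  V(4,0) = 0.000000; V(4,1) = 0.000000; V(4,2) = 15.340000; V(4,3) = 40.374329; V(4,4) = 59.185666
Backward induction: V(k, i) = exp(-r*dt) * [p * V(k+1, i) + (1-p) * V(k+1, i+1)].
  V(3,0) = exp(-r*dt) * [p*0.000000 + (1-p)*0.000000] = 0.000000
  V(3,1) = exp(-r*dt) * [p*0.000000 + (1-p)*15.340000] = 7.997615
  V(3,2) = exp(-r*dt) * [p*15.340000 + (1-p)*40.374329] = 28.337269
  V(3,3) = exp(-r*dt) * [p*40.374329 + (1-p)*59.185666] = 50.038171
  V(2,0) = exp(-r*dt) * [p*0.000000 + (1-p)*7.997615] = 4.169611
  V(2,1) = exp(-r*dt) * [p*7.997615 + (1-p)*28.337269] = 18.573393
  V(2,2) = exp(-r*dt) * [p*28.337269 + (1-p)*50.038171] = 39.550412
  V(1,0) = exp(-r*dt) * [p*4.169611 + (1-p)*18.573393] = 11.664294
  V(1,1) = exp(-r*dt) * [p*18.573393 + (1-p)*39.550412] = 29.443856
  V(0,0) = exp(-r*dt) * [p*11.664294 + (1-p)*29.443856] = 20.892311


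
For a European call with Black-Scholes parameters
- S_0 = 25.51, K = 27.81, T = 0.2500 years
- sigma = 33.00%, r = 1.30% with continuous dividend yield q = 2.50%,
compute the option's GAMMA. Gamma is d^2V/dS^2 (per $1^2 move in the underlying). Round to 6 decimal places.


d1 = -0.4588644612; d2 = -0.6238644612
phi(d1) = 0.3590775741; exp(-qT) = 0.9937694906; exp(-rT) = 0.9967552755
Gamma = exp(-qT) * phi(d1) / (S * sigma * sqrt(T)) = 0.9937694906 * 0.3590775741 / (25.5100 * 0.3300 * 0.5000000000) = 0.084777

Answer: Gamma = 0.084777


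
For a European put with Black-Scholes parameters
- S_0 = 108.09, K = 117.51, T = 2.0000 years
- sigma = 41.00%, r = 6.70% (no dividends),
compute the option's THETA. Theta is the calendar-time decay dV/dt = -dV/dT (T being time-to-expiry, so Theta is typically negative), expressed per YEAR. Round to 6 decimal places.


d1 = 0.3769065011; d2 = -0.2029210595
phi(d1) = 0.3715886603; exp(-qT) = 1.0000000000; exp(-rT) = 0.8745900646
Theta = -S*exp(-qT)*phi(d1)*sigma/(2*sqrt(T)) + r*K*exp(-rT)*N(-d2) - q*S*exp(-qT)*N(-d1)
N(-d1) = 0.3531215450; N(-d2) = 0.5804016332; sqrt(T) = 1.4142135624
Term 1 = -108.0900 * 1.0000000000 * 0.3715886603 * 0.4100 / (2 * 1.4142135624) = -5.8221961440
Term 2 = 0.0670 * 117.5100 * 0.8745900646 * 0.5804016332 = 3.9965273946
Term 3 = 0 (no dividend yield, q = 0)
Theta = -5.8221961440 + (3.9965273946) + (0.0000000000) = -1.825669

Answer: Theta = -1.825669


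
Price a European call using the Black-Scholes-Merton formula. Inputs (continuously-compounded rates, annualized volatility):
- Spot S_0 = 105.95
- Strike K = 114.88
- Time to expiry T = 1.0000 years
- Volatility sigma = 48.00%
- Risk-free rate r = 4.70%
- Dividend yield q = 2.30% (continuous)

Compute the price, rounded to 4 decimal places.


d1 = (ln(S/K) + (r - q + 0.5*sigma^2) * T) / (sigma * sqrt(T)) = 0.12141496
d2 = d1 - sigma * sqrt(T) = -0.35858504
exp(-rT) = 0.95408740; exp(-qT) = 0.97726248
C = S_0 * exp(-qT) * N(d1) - K * exp(-rT) * N(d2)
N(d1) = 0.54831881; N(d2) = 0.35995277
C = 105.9500 * 0.97726248 * 0.54831881 - 114.8800 * 0.95408740 * 0.35995277 = 17.3206

Answer: Price = 17.3206


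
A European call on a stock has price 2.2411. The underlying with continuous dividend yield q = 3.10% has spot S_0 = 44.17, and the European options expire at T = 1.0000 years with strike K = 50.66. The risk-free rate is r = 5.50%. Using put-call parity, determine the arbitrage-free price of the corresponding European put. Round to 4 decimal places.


Answer: Put price = 7.3683

Derivation:
Put-call parity: C - P = S_0 * exp(-qT) - K * exp(-rT).
S_0 * exp(-qT) = 44.1700 * 0.96947557 = 42.82173606
K * exp(-rT) = 50.6600 * 0.94648515 = 47.94893760
P = C - S*exp(-qT) + K*exp(-rT)
P = 2.2411 - 42.82173606 + 47.94893760 = 7.3683


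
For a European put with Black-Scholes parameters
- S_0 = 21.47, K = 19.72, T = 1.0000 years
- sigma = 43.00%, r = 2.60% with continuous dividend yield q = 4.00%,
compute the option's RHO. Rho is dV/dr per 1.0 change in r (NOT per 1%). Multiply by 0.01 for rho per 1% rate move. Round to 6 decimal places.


Answer: Rho = -9.988742

Derivation:
d1 = 0.3801703784; d2 = -0.0498296216
phi(d1) = 0.3711298448; exp(-qT) = 0.9607894392; exp(-rT) = 0.9743350896
N(-d2) = 0.5198709193
Rho = -K*T*exp(-rT)*N(-d2) = -19.7200 * 1.0000 * 0.9743350896 * 0.5198709193 = -9.988742


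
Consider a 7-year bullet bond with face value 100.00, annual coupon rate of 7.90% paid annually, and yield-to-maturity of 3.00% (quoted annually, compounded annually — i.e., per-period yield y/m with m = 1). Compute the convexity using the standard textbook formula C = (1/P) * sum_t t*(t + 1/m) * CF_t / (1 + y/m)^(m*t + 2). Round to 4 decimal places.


Answer: Convexity = 41.0355

Derivation:
Coupon per period c = face * coupon_rate / m = 7.900000
Periods per year m = 1; per-period yield y/m = 0.030000
Number of cashflows N = 7
Cashflows (t years, CF_t, discount factor 1/(1+y/m)^(m*t), PV):
  t = 1.0000: CF_t = 7.900000, DF = 0.970874, PV = 7.669903
  t = 2.0000: CF_t = 7.900000, DF = 0.942596, PV = 7.446508
  t = 3.0000: CF_t = 7.900000, DF = 0.915142, PV = 7.229619
  t = 4.0000: CF_t = 7.900000, DF = 0.888487, PV = 7.019048
  t = 5.0000: CF_t = 7.900000, DF = 0.862609, PV = 6.814609
  t = 6.0000: CF_t = 7.900000, DF = 0.837484, PV = 6.616126
  t = 7.0000: CF_t = 107.900000, DF = 0.813092, PV = 87.732574
Price P = sum_t PV_t = 130.528386
Convexity numerator sum_t t*(t + 1/m) * CF_t / (1+y/m)^(m*t + 2):
  t = 1.0000: term = 14.459238
  t = 2.0000: term = 42.114286
  t = 3.0000: term = 81.775313
  t = 4.0000: term = 132.322513
  t = 5.0000: term = 192.702688
  t = 6.0000: term = 261.925984
  t = 7.0000: term = 4630.996464
Convexity = (1/P) * sum = 5356.296485 / 130.528386 = 41.035491


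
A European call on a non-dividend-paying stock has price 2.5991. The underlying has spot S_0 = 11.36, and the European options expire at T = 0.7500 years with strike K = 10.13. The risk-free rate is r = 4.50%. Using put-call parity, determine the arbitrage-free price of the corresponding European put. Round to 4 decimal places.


Put-call parity: C - P = S_0 * exp(-qT) - K * exp(-rT).
S_0 * exp(-qT) = 11.3600 * 1.00000000 = 11.36000000
K * exp(-rT) = 10.1300 * 0.96681318 = 9.79381749
P = C - S*exp(-qT) + K*exp(-rT)
P = 2.5991 - 11.36000000 + 9.79381749 = 1.0329

Answer: Put price = 1.0329


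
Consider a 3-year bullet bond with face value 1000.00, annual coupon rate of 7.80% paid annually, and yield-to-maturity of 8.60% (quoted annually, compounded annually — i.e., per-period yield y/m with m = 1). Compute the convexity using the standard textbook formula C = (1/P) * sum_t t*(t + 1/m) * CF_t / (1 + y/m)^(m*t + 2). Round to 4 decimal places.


Coupon per period c = face * coupon_rate / m = 78.000000
Periods per year m = 1; per-period yield y/m = 0.086000
Number of cashflows N = 3
Cashflows (t years, CF_t, discount factor 1/(1+y/m)^(m*t), PV):
  t = 1.0000: CF_t = 78.000000, DF = 0.920810, PV = 71.823204
  t = 2.0000: CF_t = 78.000000, DF = 0.847892, PV = 66.135547
  t = 3.0000: CF_t = 1078.000000, DF = 0.780747, PV = 841.645654
Price P = sum_t PV_t = 979.604406
Convexity numerator sum_t t*(t + 1/m) * CF_t / (1+y/m)^(m*t + 2):
  t = 1.0000: term = 121.796588
  t = 2.0000: term = 336.454663
  t = 3.0000: term = 8563.491690
Convexity = (1/P) * sum = 9021.742942 / 979.604406 = 9.209578

Answer: Convexity = 9.2096


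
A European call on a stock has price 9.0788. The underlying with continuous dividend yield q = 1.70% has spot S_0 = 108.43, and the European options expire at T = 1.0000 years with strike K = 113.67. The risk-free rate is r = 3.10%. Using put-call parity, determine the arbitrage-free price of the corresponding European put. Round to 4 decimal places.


Answer: Put price = 12.6768

Derivation:
Put-call parity: C - P = S_0 * exp(-qT) - K * exp(-rT).
S_0 * exp(-qT) = 108.4300 * 0.98314368 = 106.60226972
K * exp(-rT) = 113.6700 * 0.96947557 = 110.20028839
P = C - S*exp(-qT) + K*exp(-rT)
P = 9.0788 - 106.60226972 + 110.20028839 = 12.6768


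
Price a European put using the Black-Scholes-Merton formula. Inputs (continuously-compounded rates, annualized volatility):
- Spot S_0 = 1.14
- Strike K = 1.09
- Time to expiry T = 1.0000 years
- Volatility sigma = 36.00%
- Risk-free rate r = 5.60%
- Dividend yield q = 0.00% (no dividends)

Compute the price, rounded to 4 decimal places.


d1 = (ln(S/K) + (r - q + 0.5*sigma^2) * T) / (sigma * sqrt(T)) = 0.46014046
d2 = d1 - sigma * sqrt(T) = 0.10014046
exp(-rT) = 0.94553914; exp(-qT) = 1.00000000
P = K * exp(-rT) * N(-d2) - S_0 * exp(-qT) * N(-d1)
N(-d1) = 0.32270770; N(-d2) = 0.46011641
P = 1.0900 * 0.94553914 * 0.46011641 - 1.1400 * 1.00000000 * 0.32270770 = 0.1063

Answer: Price = 0.1063


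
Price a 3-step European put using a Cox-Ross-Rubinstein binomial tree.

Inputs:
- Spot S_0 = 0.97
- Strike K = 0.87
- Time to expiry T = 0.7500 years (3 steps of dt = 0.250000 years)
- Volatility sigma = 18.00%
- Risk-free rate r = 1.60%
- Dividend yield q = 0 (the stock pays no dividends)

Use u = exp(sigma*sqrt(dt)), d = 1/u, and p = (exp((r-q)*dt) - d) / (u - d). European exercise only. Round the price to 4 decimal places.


Answer: Price = V(0,0) = 0.0160

Derivation:
dt = T/N = 0.250000
u = exp(sigma*sqrt(dt)) = 1.094174; d = 1/u = 0.913931
p = (exp((r-q)*dt) - d) / (u - d) = 0.499752
Discount per step: exp(-r*dt) = 0.996008
Stock lattice S(k, i) with i counting down-moves:
  k=0: S(0,0) = 0.9700
  k=1: S(1,0) = 1.0613; S(1,1) = 0.8865
  k=2: S(2,0) = 1.1613; S(2,1) = 0.9700; S(2,2) = 0.8102
  k=3: S(3,0) = 1.2707; S(3,1) = 1.0613; S(3,2) = 0.8865; S(3,3) = 0.7405
Terminal payoffs V(N, i) = max(K - S_T, 0):
  V(3,0) = 0.000000; V(3,1) = 0.000000; V(3,2) = 0.000000; V(3,3) = 0.129522
Backward induction: V(k, i) = exp(-r*dt) * [p * V(k+1, i) + (1-p) * V(k+1, i+1)].
  V(2,0) = exp(-r*dt) * [p*0.000000 + (1-p)*0.000000] = 0.000000
  V(2,1) = exp(-r*dt) * [p*0.000000 + (1-p)*0.000000] = 0.000000
  V(2,2) = exp(-r*dt) * [p*0.000000 + (1-p)*0.129522] = 0.064534
  V(1,0) = exp(-r*dt) * [p*0.000000 + (1-p)*0.000000] = 0.000000
  V(1,1) = exp(-r*dt) * [p*0.000000 + (1-p)*0.064534] = 0.032154
  V(0,0) = exp(-r*dt) * [p*0.000000 + (1-p)*0.032154] = 0.016021
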